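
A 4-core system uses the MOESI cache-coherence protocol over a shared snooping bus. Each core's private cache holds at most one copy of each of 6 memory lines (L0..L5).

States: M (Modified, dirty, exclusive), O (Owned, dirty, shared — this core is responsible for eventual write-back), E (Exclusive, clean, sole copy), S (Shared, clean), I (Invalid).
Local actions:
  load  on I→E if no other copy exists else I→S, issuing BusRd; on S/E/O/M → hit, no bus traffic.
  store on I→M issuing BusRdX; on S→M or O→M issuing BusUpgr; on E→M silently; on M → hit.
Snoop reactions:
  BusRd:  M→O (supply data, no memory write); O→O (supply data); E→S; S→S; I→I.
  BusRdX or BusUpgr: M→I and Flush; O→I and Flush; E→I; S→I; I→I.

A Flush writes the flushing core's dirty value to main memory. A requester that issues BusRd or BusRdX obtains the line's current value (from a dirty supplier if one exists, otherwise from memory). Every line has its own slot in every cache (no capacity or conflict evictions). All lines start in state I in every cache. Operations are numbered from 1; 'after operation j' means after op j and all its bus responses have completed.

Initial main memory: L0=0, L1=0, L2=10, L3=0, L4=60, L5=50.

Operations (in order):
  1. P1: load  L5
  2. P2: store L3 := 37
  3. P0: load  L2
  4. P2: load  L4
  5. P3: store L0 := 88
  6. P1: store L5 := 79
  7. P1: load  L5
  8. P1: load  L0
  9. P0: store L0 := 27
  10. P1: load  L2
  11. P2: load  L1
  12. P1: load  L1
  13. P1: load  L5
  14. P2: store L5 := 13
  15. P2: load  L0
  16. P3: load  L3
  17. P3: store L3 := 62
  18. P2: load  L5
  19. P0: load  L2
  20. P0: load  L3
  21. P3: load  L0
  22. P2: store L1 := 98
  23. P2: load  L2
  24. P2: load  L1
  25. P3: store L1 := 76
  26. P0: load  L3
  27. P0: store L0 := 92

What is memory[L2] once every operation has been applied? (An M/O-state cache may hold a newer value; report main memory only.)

[1] P1: load  L5 | P0:I, P1:E(50), P2:I, P3:I | bus: BusRd
[2] P2: store L3 := 37 | P0:I, P1:I, P2:M(37), P3:I | bus: BusRdX
[3] P0: load  L2 | P0:E(10), P1:I, P2:I, P3:I | bus: BusRd
[4] P2: load  L4 | P0:I, P1:I, P2:E(60), P3:I | bus: BusRd
[5] P3: store L0 := 88 | P0:I, P1:I, P2:I, P3:M(88) | bus: BusRdX
[6] P1: store L5 := 79 | P0:I, P1:M(79), P2:I, P3:I | bus: none
[7] P1: load  L5 | P0:I, P1:M(79), P2:I, P3:I | bus: none
[8] P1: load  L0 | P0:I, P1:S(88), P2:I, P3:O(88) | bus: BusRd
[9] P0: store L0 := 27 | P0:M(27), P1:I, P2:I, P3:I | bus: BusRdX,Flush
[10] P1: load  L2 | P0:S(10), P1:S(10), P2:I, P3:I | bus: BusRd
[11] P2: load  L1 | P0:I, P1:I, P2:E(0), P3:I | bus: BusRd
[12] P1: load  L1 | P0:I, P1:S(0), P2:S(0), P3:I | bus: BusRd
[13] P1: load  L5 | P0:I, P1:M(79), P2:I, P3:I | bus: none
[14] P2: store L5 := 13 | P0:I, P1:I, P2:M(13), P3:I | bus: BusRdX,Flush
[15] P2: load  L0 | P0:O(27), P1:I, P2:S(27), P3:I | bus: BusRd
[16] P3: load  L3 | P0:I, P1:I, P2:O(37), P3:S(37) | bus: BusRd
[17] P3: store L3 := 62 | P0:I, P1:I, P2:I, P3:M(62) | bus: BusUpgr,Flush
[18] P2: load  L5 | P0:I, P1:I, P2:M(13), P3:I | bus: none
[19] P0: load  L2 | P0:S(10), P1:S(10), P2:I, P3:I | bus: none
[20] P0: load  L3 | P0:S(62), P1:I, P2:I, P3:O(62) | bus: BusRd
[21] P3: load  L0 | P0:O(27), P1:I, P2:S(27), P3:S(27) | bus: BusRd
[22] P2: store L1 := 98 | P0:I, P1:I, P2:M(98), P3:I | bus: BusUpgr
[23] P2: load  L2 | P0:S(10), P1:S(10), P2:S(10), P3:I | bus: BusRd
[24] P2: load  L1 | P0:I, P1:I, P2:M(98), P3:I | bus: none
[25] P3: store L1 := 76 | P0:I, P1:I, P2:I, P3:M(76) | bus: BusRdX,Flush
[26] P0: load  L3 | P0:S(62), P1:I, P2:I, P3:O(62) | bus: none
[27] P0: store L0 := 92 | P0:M(92), P1:I, P2:I, P3:I | bus: BusUpgr

memory[L2] = 10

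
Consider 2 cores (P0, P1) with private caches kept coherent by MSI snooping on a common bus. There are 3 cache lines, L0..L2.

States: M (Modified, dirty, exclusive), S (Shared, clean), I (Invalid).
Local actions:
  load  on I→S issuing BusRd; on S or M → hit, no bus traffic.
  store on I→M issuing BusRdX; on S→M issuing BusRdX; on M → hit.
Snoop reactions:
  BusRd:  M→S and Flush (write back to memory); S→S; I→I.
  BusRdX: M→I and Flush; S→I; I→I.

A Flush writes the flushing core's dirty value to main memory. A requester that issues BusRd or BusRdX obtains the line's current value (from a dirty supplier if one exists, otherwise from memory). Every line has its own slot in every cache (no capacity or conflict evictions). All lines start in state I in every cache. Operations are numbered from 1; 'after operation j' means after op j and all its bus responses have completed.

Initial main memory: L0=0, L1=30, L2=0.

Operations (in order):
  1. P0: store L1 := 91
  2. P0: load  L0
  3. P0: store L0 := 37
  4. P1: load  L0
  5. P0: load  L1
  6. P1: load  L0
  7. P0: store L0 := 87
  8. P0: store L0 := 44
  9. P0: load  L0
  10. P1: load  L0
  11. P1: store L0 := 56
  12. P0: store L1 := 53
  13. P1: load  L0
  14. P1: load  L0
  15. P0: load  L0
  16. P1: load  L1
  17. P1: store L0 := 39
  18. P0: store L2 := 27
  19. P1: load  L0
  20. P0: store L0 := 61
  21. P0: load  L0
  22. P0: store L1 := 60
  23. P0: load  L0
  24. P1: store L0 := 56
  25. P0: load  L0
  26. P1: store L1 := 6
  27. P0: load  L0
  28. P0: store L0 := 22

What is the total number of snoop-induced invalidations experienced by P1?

[1] P0: store L1 := 91 | P0:M(91), P1:I | bus: BusRdX
[2] P0: load  L0 | P0:S(0), P1:I | bus: BusRd
[3] P0: store L0 := 37 | P0:M(37), P1:I | bus: BusRdX
[4] P1: load  L0 | P0:S(37), P1:S(37) | bus: BusRd,Flush
[5] P0: load  L1 | P0:M(91), P1:I | bus: none
[6] P1: load  L0 | P0:S(37), P1:S(37) | bus: none
[7] P0: store L0 := 87 | P0:M(87), P1:I | bus: BusRdX
[8] P0: store L0 := 44 | P0:M(44), P1:I | bus: none
[9] P0: load  L0 | P0:M(44), P1:I | bus: none
[10] P1: load  L0 | P0:S(44), P1:S(44) | bus: BusRd,Flush
[11] P1: store L0 := 56 | P0:I, P1:M(56) | bus: BusRdX
[12] P0: store L1 := 53 | P0:M(53), P1:I | bus: none
[13] P1: load  L0 | P0:I, P1:M(56) | bus: none
[14] P1: load  L0 | P0:I, P1:M(56) | bus: none
[15] P0: load  L0 | P0:S(56), P1:S(56) | bus: BusRd,Flush
[16] P1: load  L1 | P0:S(53), P1:S(53) | bus: BusRd,Flush
[17] P1: store L0 := 39 | P0:I, P1:M(39) | bus: BusRdX
[18] P0: store L2 := 27 | P0:M(27), P1:I | bus: BusRdX
[19] P1: load  L0 | P0:I, P1:M(39) | bus: none
[20] P0: store L0 := 61 | P0:M(61), P1:I | bus: BusRdX,Flush
[21] P0: load  L0 | P0:M(61), P1:I | bus: none
[22] P0: store L1 := 60 | P0:M(60), P1:I | bus: BusRdX
[23] P0: load  L0 | P0:M(61), P1:I | bus: none
[24] P1: store L0 := 56 | P0:I, P1:M(56) | bus: BusRdX,Flush
[25] P0: load  L0 | P0:S(56), P1:S(56) | bus: BusRd,Flush
[26] P1: store L1 := 6 | P0:I, P1:M(6) | bus: BusRdX,Flush
[27] P0: load  L0 | P0:S(56), P1:S(56) | bus: none
[28] P0: store L0 := 22 | P0:M(22), P1:I | bus: BusRdX

invalidations = 4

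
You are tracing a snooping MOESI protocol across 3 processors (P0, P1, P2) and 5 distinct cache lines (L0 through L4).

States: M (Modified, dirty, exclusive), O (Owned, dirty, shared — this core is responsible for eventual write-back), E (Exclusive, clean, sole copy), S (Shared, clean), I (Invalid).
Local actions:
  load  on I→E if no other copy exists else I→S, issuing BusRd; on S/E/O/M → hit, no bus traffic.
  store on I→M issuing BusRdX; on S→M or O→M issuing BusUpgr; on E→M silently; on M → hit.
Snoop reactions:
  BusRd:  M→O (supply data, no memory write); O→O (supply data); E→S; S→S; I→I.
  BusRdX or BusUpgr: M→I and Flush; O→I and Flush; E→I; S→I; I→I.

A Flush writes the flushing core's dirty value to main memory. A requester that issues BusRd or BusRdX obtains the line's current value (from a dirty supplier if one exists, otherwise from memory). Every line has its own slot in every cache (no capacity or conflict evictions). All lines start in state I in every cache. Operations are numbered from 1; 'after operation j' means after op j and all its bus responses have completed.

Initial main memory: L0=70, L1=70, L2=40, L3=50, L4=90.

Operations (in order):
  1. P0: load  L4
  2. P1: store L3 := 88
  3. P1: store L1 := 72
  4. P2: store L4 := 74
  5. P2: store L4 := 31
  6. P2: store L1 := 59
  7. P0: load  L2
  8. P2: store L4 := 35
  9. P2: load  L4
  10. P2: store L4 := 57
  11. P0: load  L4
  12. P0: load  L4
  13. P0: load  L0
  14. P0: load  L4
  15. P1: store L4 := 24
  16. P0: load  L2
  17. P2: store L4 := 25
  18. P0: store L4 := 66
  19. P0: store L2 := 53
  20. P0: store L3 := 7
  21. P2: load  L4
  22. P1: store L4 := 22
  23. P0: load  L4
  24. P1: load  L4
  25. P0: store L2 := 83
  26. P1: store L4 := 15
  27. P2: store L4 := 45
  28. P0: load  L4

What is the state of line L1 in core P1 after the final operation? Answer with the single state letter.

1. P0: load  L4  bus=[BusRd]  L4: P0=E P1=I P2=I  mem[L4]=90
2. P1: store L3 := 88  bus=[BusRdX]  L3: P0=I P1=M P2=I  mem[L3]=50
3. P1: store L1 := 72  bus=[BusRdX]  L1: P0=I P1=M P2=I  mem[L1]=70
4. P2: store L4 := 74  bus=[BusRdX]  L4: P0=I P1=I P2=M  mem[L4]=90
5. P2: store L4 := 31  bus=[-]  L4: P0=I P1=I P2=M  mem[L4]=90
6. P2: store L1 := 59  bus=[BusRdX,Flush]  L1: P0=I P1=I P2=M  mem[L1]=72
7. P0: load  L2  bus=[BusRd]  L2: P0=E P1=I P2=I  mem[L2]=40
8. P2: store L4 := 35  bus=[-]  L4: P0=I P1=I P2=M  mem[L4]=90
9. P2: load  L4  bus=[-]  L4: P0=I P1=I P2=M  mem[L4]=90
10. P2: store L4 := 57  bus=[-]  L4: P0=I P1=I P2=M  mem[L4]=90
11. P0: load  L4  bus=[BusRd]  L4: P0=S P1=I P2=O  mem[L4]=90
12. P0: load  L4  bus=[-]  L4: P0=S P1=I P2=O  mem[L4]=90
13. P0: load  L0  bus=[BusRd]  L0: P0=E P1=I P2=I  mem[L0]=70
14. P0: load  L4  bus=[-]  L4: P0=S P1=I P2=O  mem[L4]=90
15. P1: store L4 := 24  bus=[BusRdX,Flush]  L4: P0=I P1=M P2=I  mem[L4]=57
16. P0: load  L2  bus=[-]  L2: P0=E P1=I P2=I  mem[L2]=40
17. P2: store L4 := 25  bus=[BusRdX,Flush]  L4: P0=I P1=I P2=M  mem[L4]=24
18. P0: store L4 := 66  bus=[BusRdX,Flush]  L4: P0=M P1=I P2=I  mem[L4]=25
19. P0: store L2 := 53  bus=[-]  L2: P0=M P1=I P2=I  mem[L2]=40
20. P0: store L3 := 7  bus=[BusRdX,Flush]  L3: P0=M P1=I P2=I  mem[L3]=88
21. P2: load  L4  bus=[BusRd]  L4: P0=O P1=I P2=S  mem[L4]=25
22. P1: store L4 := 22  bus=[BusRdX,Flush]  L4: P0=I P1=M P2=I  mem[L4]=66
23. P0: load  L4  bus=[BusRd]  L4: P0=S P1=O P2=I  mem[L4]=66
24. P1: load  L4  bus=[-]  L4: P0=S P1=O P2=I  mem[L4]=66
25. P0: store L2 := 83  bus=[-]  L2: P0=M P1=I P2=I  mem[L2]=40
26. P1: store L4 := 15  bus=[BusUpgr]  L4: P0=I P1=M P2=I  mem[L4]=66
27. P2: store L4 := 45  bus=[BusRdX,Flush]  L4: P0=I P1=I P2=M  mem[L4]=15
28. P0: load  L4  bus=[BusRd]  L4: P0=S P1=I P2=O  mem[L4]=15

state = I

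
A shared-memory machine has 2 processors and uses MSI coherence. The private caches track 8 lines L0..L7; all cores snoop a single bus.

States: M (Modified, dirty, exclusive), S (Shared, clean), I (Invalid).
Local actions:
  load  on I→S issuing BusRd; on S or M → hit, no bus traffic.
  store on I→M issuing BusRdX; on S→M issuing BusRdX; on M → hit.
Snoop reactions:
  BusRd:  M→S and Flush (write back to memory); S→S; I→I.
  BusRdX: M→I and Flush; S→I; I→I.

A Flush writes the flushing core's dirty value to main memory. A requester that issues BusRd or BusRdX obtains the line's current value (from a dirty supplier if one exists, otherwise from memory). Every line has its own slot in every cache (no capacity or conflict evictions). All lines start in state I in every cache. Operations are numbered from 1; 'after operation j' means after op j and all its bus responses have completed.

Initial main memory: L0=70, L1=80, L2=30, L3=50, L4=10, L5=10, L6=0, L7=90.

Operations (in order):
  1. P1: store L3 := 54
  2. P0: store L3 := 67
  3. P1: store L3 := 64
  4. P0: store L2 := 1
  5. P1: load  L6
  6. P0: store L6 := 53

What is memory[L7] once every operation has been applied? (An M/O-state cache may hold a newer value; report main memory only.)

[1] P1: store L3 := 54 | P0:I, P1:M(54) | bus: BusRdX
[2] P0: store L3 := 67 | P0:M(67), P1:I | bus: BusRdX,Flush
[3] P1: store L3 := 64 | P0:I, P1:M(64) | bus: BusRdX,Flush
[4] P0: store L2 := 1 | P0:M(1), P1:I | bus: BusRdX
[5] P1: load  L6 | P0:I, P1:S(0) | bus: BusRd
[6] P0: store L6 := 53 | P0:M(53), P1:I | bus: BusRdX

memory[L7] = 90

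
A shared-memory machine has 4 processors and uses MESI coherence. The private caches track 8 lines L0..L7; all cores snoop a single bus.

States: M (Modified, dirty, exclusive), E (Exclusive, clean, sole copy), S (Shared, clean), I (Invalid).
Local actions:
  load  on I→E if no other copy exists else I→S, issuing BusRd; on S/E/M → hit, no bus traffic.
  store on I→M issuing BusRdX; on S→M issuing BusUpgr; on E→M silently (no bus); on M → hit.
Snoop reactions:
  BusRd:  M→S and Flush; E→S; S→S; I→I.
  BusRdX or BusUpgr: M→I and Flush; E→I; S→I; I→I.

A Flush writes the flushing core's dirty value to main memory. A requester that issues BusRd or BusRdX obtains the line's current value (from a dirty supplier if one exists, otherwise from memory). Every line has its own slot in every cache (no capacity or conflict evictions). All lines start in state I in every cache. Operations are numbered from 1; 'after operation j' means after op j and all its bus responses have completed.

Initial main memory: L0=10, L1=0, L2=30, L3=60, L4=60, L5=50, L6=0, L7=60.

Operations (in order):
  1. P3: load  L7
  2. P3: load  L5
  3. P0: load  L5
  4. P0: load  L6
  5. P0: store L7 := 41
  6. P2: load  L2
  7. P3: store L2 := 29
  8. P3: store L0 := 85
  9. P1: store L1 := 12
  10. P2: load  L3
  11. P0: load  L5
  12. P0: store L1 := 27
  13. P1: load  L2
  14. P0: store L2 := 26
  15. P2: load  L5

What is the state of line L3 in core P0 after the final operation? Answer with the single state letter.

state = I

  op1 P3: load  L7 → I/I/I/E on L7; bus BusRd; mem=60
  op2 P3: load  L5 → I/I/I/E on L5; bus BusRd; mem=50
  op3 P0: load  L5 → S/I/I/S on L5; bus BusRd; mem=50
  op4 P0: load  L6 → E/I/I/I on L6; bus BusRd; mem=0
  op5 P0: store L7 := 41 → M/I/I/I on L7; bus BusRdX; mem=60
  op6 P2: load  L2 → I/I/E/I on L2; bus BusRd; mem=30
  op7 P3: store L2 := 29 → I/I/I/M on L2; bus BusRdX; mem=30
  op8 P3: store L0 := 85 → I/I/I/M on L0; bus BusRdX; mem=10
  op9 P1: store L1 := 12 → I/M/I/I on L1; bus BusRdX; mem=0
  op10 P2: load  L3 → I/I/E/I on L3; bus BusRd; mem=60
  op11 P0: load  L5 → S/I/I/S on L5; bus (none); mem=50
  op12 P0: store L1 := 27 → M/I/I/I on L1; bus BusRdX Flush; mem=12
  op13 P1: load  L2 → I/S/I/S on L2; bus BusRd Flush; mem=29
  op14 P0: store L2 := 26 → M/I/I/I on L2; bus BusRdX; mem=29
  op15 P2: load  L5 → S/I/S/S on L5; bus BusRd; mem=50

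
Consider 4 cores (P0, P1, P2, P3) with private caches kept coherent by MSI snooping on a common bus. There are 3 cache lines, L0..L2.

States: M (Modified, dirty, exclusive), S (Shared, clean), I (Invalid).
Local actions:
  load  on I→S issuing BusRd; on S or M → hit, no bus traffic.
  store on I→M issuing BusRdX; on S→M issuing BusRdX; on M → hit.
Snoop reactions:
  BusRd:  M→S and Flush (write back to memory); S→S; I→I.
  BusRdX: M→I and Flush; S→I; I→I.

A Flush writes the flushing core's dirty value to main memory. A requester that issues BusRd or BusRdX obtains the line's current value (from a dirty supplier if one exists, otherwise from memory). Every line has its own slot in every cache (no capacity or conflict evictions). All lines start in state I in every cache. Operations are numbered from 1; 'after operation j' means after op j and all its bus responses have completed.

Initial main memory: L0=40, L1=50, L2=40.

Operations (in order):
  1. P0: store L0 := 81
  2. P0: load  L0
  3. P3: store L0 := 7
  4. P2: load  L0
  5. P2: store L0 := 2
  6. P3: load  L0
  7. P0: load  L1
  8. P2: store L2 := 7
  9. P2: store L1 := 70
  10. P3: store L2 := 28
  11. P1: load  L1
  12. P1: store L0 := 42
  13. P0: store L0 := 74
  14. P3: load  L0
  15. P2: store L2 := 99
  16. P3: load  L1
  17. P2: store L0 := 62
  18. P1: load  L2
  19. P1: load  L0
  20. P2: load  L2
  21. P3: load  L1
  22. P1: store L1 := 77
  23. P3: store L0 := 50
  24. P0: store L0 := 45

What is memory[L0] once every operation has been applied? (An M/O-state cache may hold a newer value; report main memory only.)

[1] P0: store L0 := 81 | P0:M(81), P1:I, P2:I, P3:I | bus: BusRdX
[2] P0: load  L0 | P0:M(81), P1:I, P2:I, P3:I | bus: none
[3] P3: store L0 := 7 | P0:I, P1:I, P2:I, P3:M(7) | bus: BusRdX,Flush
[4] P2: load  L0 | P0:I, P1:I, P2:S(7), P3:S(7) | bus: BusRd,Flush
[5] P2: store L0 := 2 | P0:I, P1:I, P2:M(2), P3:I | bus: BusRdX
[6] P3: load  L0 | P0:I, P1:I, P2:S(2), P3:S(2) | bus: BusRd,Flush
[7] P0: load  L1 | P0:S(50), P1:I, P2:I, P3:I | bus: BusRd
[8] P2: store L2 := 7 | P0:I, P1:I, P2:M(7), P3:I | bus: BusRdX
[9] P2: store L1 := 70 | P0:I, P1:I, P2:M(70), P3:I | bus: BusRdX
[10] P3: store L2 := 28 | P0:I, P1:I, P2:I, P3:M(28) | bus: BusRdX,Flush
[11] P1: load  L1 | P0:I, P1:S(70), P2:S(70), P3:I | bus: BusRd,Flush
[12] P1: store L0 := 42 | P0:I, P1:M(42), P2:I, P3:I | bus: BusRdX
[13] P0: store L0 := 74 | P0:M(74), P1:I, P2:I, P3:I | bus: BusRdX,Flush
[14] P3: load  L0 | P0:S(74), P1:I, P2:I, P3:S(74) | bus: BusRd,Flush
[15] P2: store L2 := 99 | P0:I, P1:I, P2:M(99), P3:I | bus: BusRdX,Flush
[16] P3: load  L1 | P0:I, P1:S(70), P2:S(70), P3:S(70) | bus: BusRd
[17] P2: store L0 := 62 | P0:I, P1:I, P2:M(62), P3:I | bus: BusRdX
[18] P1: load  L2 | P0:I, P1:S(99), P2:S(99), P3:I | bus: BusRd,Flush
[19] P1: load  L0 | P0:I, P1:S(62), P2:S(62), P3:I | bus: BusRd,Flush
[20] P2: load  L2 | P0:I, P1:S(99), P2:S(99), P3:I | bus: none
[21] P3: load  L1 | P0:I, P1:S(70), P2:S(70), P3:S(70) | bus: none
[22] P1: store L1 := 77 | P0:I, P1:M(77), P2:I, P3:I | bus: BusRdX
[23] P3: store L0 := 50 | P0:I, P1:I, P2:I, P3:M(50) | bus: BusRdX
[24] P0: store L0 := 45 | P0:M(45), P1:I, P2:I, P3:I | bus: BusRdX,Flush

memory[L0] = 50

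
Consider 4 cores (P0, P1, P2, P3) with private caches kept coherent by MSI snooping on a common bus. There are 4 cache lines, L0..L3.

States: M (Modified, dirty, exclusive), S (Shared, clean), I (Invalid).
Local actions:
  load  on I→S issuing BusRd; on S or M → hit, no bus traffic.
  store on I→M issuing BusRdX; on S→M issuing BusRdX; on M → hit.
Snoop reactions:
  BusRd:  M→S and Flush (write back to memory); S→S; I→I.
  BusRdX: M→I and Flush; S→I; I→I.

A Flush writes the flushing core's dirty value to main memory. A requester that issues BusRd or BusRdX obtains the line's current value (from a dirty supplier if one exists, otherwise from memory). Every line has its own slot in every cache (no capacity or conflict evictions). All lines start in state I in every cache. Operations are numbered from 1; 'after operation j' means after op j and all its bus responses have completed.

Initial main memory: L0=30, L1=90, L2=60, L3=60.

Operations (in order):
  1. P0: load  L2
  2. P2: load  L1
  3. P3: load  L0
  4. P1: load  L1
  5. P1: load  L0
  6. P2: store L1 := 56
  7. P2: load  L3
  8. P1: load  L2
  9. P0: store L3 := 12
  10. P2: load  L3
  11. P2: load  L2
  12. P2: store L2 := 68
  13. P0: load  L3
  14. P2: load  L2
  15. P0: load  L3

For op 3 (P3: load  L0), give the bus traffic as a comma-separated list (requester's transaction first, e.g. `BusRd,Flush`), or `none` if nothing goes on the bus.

step 1: P0: load  L2  ⟶  SIII  (L2)  txn=BusRd  M[L2]=60
step 2: P2: load  L1  ⟶  IISI  (L1)  txn=BusRd  M[L1]=90
step 3: P3: load  L0  ⟶  IIIS  (L0)  txn=BusRd  M[L0]=30
step 4: P1: load  L1  ⟶  ISSI  (L1)  txn=BusRd  M[L1]=90
step 5: P1: load  L0  ⟶  ISIS  (L0)  txn=BusRd  M[L0]=30
step 6: P2: store L1 := 56  ⟶  IIMI  (L1)  txn=BusRdX  M[L1]=90
step 7: P2: load  L3  ⟶  IISI  (L3)  txn=BusRd  M[L3]=60
step 8: P1: load  L2  ⟶  SSII  (L2)  txn=BusRd  M[L2]=60
step 9: P0: store L3 := 12  ⟶  MIII  (L3)  txn=BusRdX  M[L3]=60
step 10: P2: load  L3  ⟶  SISI  (L3)  txn=BusRd+Flush  M[L3]=12
step 11: P2: load  L2  ⟶  SSSI  (L2)  txn=BusRd  M[L2]=60
step 12: P2: store L2 := 68  ⟶  IIMI  (L2)  txn=BusRdX  M[L2]=60
step 13: P0: load  L3  ⟶  SISI  (L3)  txn=∅  M[L3]=12
step 14: P2: load  L2  ⟶  IIMI  (L2)  txn=∅  M[L2]=60
step 15: P0: load  L3  ⟶  SISI  (L3)  txn=∅  M[L3]=12

bus = BusRd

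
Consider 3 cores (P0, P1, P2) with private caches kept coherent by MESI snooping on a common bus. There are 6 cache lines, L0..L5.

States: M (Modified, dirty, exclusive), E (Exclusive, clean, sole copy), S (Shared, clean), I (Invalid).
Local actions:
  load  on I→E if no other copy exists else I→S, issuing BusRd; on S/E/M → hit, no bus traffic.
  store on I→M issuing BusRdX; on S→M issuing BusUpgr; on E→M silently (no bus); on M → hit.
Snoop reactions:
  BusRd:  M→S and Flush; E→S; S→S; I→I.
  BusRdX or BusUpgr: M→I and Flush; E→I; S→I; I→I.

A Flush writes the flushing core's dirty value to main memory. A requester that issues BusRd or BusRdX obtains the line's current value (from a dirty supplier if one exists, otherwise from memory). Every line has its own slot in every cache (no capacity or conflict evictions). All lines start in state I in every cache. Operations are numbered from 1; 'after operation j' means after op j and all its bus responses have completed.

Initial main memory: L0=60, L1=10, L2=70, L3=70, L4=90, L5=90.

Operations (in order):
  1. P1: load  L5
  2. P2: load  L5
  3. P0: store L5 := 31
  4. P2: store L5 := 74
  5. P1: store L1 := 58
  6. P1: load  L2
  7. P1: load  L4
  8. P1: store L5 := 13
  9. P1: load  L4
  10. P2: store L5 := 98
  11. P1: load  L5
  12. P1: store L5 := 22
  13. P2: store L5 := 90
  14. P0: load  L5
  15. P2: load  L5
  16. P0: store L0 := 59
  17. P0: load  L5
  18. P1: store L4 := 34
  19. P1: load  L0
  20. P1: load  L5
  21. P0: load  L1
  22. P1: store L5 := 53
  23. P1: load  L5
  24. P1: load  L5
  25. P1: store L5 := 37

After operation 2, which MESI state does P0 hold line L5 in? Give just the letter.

[1] P1: load  L5 | P0:I, P1:E(90), P2:I | bus: BusRd
[2] P2: load  L5 | P0:I, P1:S(90), P2:S(90) | bus: BusRd
[3] P0: store L5 := 31 | P0:M(31), P1:I, P2:I | bus: BusRdX
[4] P2: store L5 := 74 | P0:I, P1:I, P2:M(74) | bus: BusRdX,Flush
[5] P1: store L1 := 58 | P0:I, P1:M(58), P2:I | bus: BusRdX
[6] P1: load  L2 | P0:I, P1:E(70), P2:I | bus: BusRd
[7] P1: load  L4 | P0:I, P1:E(90), P2:I | bus: BusRd
[8] P1: store L5 := 13 | P0:I, P1:M(13), P2:I | bus: BusRdX,Flush
[9] P1: load  L4 | P0:I, P1:E(90), P2:I | bus: none
[10] P2: store L5 := 98 | P0:I, P1:I, P2:M(98) | bus: BusRdX,Flush
[11] P1: load  L5 | P0:I, P1:S(98), P2:S(98) | bus: BusRd,Flush
[12] P1: store L5 := 22 | P0:I, P1:M(22), P2:I | bus: BusUpgr
[13] P2: store L5 := 90 | P0:I, P1:I, P2:M(90) | bus: BusRdX,Flush
[14] P0: load  L5 | P0:S(90), P1:I, P2:S(90) | bus: BusRd,Flush
[15] P2: load  L5 | P0:S(90), P1:I, P2:S(90) | bus: none
[16] P0: store L0 := 59 | P0:M(59), P1:I, P2:I | bus: BusRdX
[17] P0: load  L5 | P0:S(90), P1:I, P2:S(90) | bus: none
[18] P1: store L4 := 34 | P0:I, P1:M(34), P2:I | bus: none
[19] P1: load  L0 | P0:S(59), P1:S(59), P2:I | bus: BusRd,Flush
[20] P1: load  L5 | P0:S(90), P1:S(90), P2:S(90) | bus: BusRd
[21] P0: load  L1 | P0:S(58), P1:S(58), P2:I | bus: BusRd,Flush
[22] P1: store L5 := 53 | P0:I, P1:M(53), P2:I | bus: BusUpgr
[23] P1: load  L5 | P0:I, P1:M(53), P2:I | bus: none
[24] P1: load  L5 | P0:I, P1:M(53), P2:I | bus: none
[25] P1: store L5 := 37 | P0:I, P1:M(37), P2:I | bus: none

state = I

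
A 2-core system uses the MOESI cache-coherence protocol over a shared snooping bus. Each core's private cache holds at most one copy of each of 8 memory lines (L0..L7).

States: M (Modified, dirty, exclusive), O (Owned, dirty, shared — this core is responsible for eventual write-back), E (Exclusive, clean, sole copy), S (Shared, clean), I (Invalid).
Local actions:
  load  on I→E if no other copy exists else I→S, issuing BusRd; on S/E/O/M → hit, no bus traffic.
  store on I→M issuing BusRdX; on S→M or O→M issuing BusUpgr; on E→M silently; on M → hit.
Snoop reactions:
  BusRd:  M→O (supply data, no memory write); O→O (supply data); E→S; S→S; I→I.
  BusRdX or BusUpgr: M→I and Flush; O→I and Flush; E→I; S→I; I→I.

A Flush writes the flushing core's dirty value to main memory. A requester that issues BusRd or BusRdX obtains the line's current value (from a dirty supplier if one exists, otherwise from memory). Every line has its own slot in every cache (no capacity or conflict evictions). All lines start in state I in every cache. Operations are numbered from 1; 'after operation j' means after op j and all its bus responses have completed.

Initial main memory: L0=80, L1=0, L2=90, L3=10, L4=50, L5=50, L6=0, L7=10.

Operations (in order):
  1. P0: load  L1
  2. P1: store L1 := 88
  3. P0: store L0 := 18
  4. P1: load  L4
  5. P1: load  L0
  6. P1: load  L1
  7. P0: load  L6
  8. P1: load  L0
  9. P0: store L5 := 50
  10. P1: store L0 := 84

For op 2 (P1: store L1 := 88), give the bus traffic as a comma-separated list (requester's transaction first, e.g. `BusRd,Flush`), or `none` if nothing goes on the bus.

[1] P0: load  L1 | P0:E(0), P1:I | bus: BusRd
[2] P1: store L1 := 88 | P0:I, P1:M(88) | bus: BusRdX
[3] P0: store L0 := 18 | P0:M(18), P1:I | bus: BusRdX
[4] P1: load  L4 | P0:I, P1:E(50) | bus: BusRd
[5] P1: load  L0 | P0:O(18), P1:S(18) | bus: BusRd
[6] P1: load  L1 | P0:I, P1:M(88) | bus: none
[7] P0: load  L6 | P0:E(0), P1:I | bus: BusRd
[8] P1: load  L0 | P0:O(18), P1:S(18) | bus: none
[9] P0: store L5 := 50 | P0:M(50), P1:I | bus: BusRdX
[10] P1: store L0 := 84 | P0:I, P1:M(84) | bus: BusUpgr,Flush

bus = BusRdX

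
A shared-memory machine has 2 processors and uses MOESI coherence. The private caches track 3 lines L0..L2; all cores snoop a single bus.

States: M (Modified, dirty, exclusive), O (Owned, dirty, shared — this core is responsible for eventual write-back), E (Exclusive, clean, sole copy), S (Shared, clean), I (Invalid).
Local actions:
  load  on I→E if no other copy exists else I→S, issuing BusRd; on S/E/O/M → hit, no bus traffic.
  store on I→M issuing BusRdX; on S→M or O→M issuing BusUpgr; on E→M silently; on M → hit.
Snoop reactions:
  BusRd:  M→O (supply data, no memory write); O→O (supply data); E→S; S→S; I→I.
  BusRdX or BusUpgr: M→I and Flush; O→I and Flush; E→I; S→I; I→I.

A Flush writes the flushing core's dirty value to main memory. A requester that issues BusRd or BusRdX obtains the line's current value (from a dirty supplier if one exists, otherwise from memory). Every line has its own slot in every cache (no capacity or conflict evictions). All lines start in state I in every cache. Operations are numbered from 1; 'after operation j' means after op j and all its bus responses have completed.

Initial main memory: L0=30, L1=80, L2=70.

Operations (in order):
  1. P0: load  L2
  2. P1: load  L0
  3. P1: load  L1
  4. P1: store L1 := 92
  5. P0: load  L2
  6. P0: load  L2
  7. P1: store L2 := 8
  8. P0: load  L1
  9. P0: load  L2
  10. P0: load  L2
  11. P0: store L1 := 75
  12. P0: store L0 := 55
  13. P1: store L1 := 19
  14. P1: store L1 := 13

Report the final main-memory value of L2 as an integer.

1. P0: load  L2  bus=[BusRd]  L2: P0=E P1=I  mem[L2]=70
2. P1: load  L0  bus=[BusRd]  L0: P0=I P1=E  mem[L0]=30
3. P1: load  L1  bus=[BusRd]  L1: P0=I P1=E  mem[L1]=80
4. P1: store L1 := 92  bus=[-]  L1: P0=I P1=M  mem[L1]=80
5. P0: load  L2  bus=[-]  L2: P0=E P1=I  mem[L2]=70
6. P0: load  L2  bus=[-]  L2: P0=E P1=I  mem[L2]=70
7. P1: store L2 := 8  bus=[BusRdX]  L2: P0=I P1=M  mem[L2]=70
8. P0: load  L1  bus=[BusRd]  L1: P0=S P1=O  mem[L1]=80
9. P0: load  L2  bus=[BusRd]  L2: P0=S P1=O  mem[L2]=70
10. P0: load  L2  bus=[-]  L2: P0=S P1=O  mem[L2]=70
11. P0: store L1 := 75  bus=[BusUpgr,Flush]  L1: P0=M P1=I  mem[L1]=92
12. P0: store L0 := 55  bus=[BusRdX]  L0: P0=M P1=I  mem[L0]=30
13. P1: store L1 := 19  bus=[BusRdX,Flush]  L1: P0=I P1=M  mem[L1]=75
14. P1: store L1 := 13  bus=[-]  L1: P0=I P1=M  mem[L1]=75

memory[L2] = 70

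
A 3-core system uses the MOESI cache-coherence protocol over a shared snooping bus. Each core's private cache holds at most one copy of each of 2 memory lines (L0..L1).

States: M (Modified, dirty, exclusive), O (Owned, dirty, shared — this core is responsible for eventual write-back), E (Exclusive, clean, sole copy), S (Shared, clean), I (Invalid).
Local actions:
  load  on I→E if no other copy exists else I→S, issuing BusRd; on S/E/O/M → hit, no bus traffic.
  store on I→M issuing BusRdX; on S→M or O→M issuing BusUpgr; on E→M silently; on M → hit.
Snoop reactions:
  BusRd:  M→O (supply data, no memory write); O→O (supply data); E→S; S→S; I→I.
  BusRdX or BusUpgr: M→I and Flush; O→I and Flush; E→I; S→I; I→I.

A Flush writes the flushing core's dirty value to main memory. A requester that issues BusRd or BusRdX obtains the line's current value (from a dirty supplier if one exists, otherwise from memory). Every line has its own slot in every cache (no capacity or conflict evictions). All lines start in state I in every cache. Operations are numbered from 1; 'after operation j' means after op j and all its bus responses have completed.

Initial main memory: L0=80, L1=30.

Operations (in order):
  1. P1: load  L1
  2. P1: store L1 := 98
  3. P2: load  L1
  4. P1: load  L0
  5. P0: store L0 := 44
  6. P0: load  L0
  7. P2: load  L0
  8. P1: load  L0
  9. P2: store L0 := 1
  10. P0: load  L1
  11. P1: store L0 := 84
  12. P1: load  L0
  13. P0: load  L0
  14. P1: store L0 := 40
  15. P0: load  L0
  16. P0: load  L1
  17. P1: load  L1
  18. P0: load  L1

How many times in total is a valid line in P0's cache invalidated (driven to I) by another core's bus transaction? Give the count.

invalidations = 2

step 1: P1: load  L1  ⟶  IEI  (L1)  txn=BusRd  M[L1]=30
step 2: P1: store L1 := 98  ⟶  IMI  (L1)  txn=∅  M[L1]=30
step 3: P2: load  L1  ⟶  IOS  (L1)  txn=BusRd  M[L1]=30
step 4: P1: load  L0  ⟶  IEI  (L0)  txn=BusRd  M[L0]=80
step 5: P0: store L0 := 44  ⟶  MII  (L0)  txn=BusRdX  M[L0]=80
step 6: P0: load  L0  ⟶  MII  (L0)  txn=∅  M[L0]=80
step 7: P2: load  L0  ⟶  OIS  (L0)  txn=BusRd  M[L0]=80
step 8: P1: load  L0  ⟶  OSS  (L0)  txn=BusRd  M[L0]=80
step 9: P2: store L0 := 1  ⟶  IIM  (L0)  txn=BusUpgr+Flush  M[L0]=44
step 10: P0: load  L1  ⟶  SOS  (L1)  txn=BusRd  M[L1]=30
step 11: P1: store L0 := 84  ⟶  IMI  (L0)  txn=BusRdX+Flush  M[L0]=1
step 12: P1: load  L0  ⟶  IMI  (L0)  txn=∅  M[L0]=1
step 13: P0: load  L0  ⟶  SOI  (L0)  txn=BusRd  M[L0]=1
step 14: P1: store L0 := 40  ⟶  IMI  (L0)  txn=BusUpgr  M[L0]=1
step 15: P0: load  L0  ⟶  SOI  (L0)  txn=BusRd  M[L0]=1
step 16: P0: load  L1  ⟶  SOS  (L1)  txn=∅  M[L1]=30
step 17: P1: load  L1  ⟶  SOS  (L1)  txn=∅  M[L1]=30
step 18: P0: load  L1  ⟶  SOS  (L1)  txn=∅  M[L1]=30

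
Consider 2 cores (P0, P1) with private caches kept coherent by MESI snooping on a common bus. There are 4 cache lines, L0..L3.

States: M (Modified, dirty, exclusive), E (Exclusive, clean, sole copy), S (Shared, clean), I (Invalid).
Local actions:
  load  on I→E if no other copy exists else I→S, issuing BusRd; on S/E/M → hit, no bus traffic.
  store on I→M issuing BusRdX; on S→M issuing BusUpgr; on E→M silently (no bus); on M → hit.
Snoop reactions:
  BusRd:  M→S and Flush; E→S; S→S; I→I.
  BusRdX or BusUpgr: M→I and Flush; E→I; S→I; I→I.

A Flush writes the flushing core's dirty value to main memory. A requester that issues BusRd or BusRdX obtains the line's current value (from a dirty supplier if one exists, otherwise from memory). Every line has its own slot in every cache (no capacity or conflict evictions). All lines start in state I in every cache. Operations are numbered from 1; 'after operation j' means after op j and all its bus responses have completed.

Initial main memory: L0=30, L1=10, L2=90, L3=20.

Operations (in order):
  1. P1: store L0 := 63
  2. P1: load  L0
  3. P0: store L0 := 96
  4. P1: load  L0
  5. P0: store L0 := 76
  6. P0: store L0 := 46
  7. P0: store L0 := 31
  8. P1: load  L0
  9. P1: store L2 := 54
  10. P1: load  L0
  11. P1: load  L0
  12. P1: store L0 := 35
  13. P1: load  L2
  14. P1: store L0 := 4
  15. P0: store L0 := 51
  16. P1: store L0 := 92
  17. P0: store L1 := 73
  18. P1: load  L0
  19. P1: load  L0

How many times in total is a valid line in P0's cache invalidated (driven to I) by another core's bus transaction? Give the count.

  op1 P1: store L0 := 63 → I/M on L0; bus BusRdX; mem=30
  op2 P1: load  L0 → I/M on L0; bus (none); mem=30
  op3 P0: store L0 := 96 → M/I on L0; bus BusRdX Flush; mem=63
  op4 P1: load  L0 → S/S on L0; bus BusRd Flush; mem=96
  op5 P0: store L0 := 76 → M/I on L0; bus BusUpgr; mem=96
  op6 P0: store L0 := 46 → M/I on L0; bus (none); mem=96
  op7 P0: store L0 := 31 → M/I on L0; bus (none); mem=96
  op8 P1: load  L0 → S/S on L0; bus BusRd Flush; mem=31
  op9 P1: store L2 := 54 → I/M on L2; bus BusRdX; mem=90
  op10 P1: load  L0 → S/S on L0; bus (none); mem=31
  op11 P1: load  L0 → S/S on L0; bus (none); mem=31
  op12 P1: store L0 := 35 → I/M on L0; bus BusUpgr; mem=31
  op13 P1: load  L2 → I/M on L2; bus (none); mem=90
  op14 P1: store L0 := 4 → I/M on L0; bus (none); mem=31
  op15 P0: store L0 := 51 → M/I on L0; bus BusRdX Flush; mem=4
  op16 P1: store L0 := 92 → I/M on L0; bus BusRdX Flush; mem=51
  op17 P0: store L1 := 73 → M/I on L1; bus BusRdX; mem=10
  op18 P1: load  L0 → I/M on L0; bus (none); mem=51
  op19 P1: load  L0 → I/M on L0; bus (none); mem=51

invalidations = 2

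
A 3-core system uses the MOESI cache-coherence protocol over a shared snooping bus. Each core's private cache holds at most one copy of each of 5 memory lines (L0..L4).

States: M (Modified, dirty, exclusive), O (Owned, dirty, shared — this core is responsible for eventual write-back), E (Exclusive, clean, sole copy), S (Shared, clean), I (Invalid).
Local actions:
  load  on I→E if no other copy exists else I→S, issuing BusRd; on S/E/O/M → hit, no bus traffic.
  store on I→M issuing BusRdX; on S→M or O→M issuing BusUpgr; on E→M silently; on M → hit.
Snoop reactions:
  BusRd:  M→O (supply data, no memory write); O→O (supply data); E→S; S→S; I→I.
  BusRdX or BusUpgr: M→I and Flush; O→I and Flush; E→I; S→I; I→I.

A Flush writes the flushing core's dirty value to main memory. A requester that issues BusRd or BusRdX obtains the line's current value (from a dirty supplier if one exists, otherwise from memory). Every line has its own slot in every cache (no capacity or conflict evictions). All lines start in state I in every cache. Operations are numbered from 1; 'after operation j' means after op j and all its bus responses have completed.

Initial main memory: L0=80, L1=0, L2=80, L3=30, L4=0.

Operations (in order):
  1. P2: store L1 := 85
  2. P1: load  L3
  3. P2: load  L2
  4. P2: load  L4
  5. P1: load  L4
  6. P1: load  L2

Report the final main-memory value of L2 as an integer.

memory[L2] = 80

1. P2: store L1 := 85  bus=[BusRdX]  L1: P0=I P1=I P2=M  mem[L1]=0
2. P1: load  L3  bus=[BusRd]  L3: P0=I P1=E P2=I  mem[L3]=30
3. P2: load  L2  bus=[BusRd]  L2: P0=I P1=I P2=E  mem[L2]=80
4. P2: load  L4  bus=[BusRd]  L4: P0=I P1=I P2=E  mem[L4]=0
5. P1: load  L4  bus=[BusRd]  L4: P0=I P1=S P2=S  mem[L4]=0
6. P1: load  L2  bus=[BusRd]  L2: P0=I P1=S P2=S  mem[L2]=80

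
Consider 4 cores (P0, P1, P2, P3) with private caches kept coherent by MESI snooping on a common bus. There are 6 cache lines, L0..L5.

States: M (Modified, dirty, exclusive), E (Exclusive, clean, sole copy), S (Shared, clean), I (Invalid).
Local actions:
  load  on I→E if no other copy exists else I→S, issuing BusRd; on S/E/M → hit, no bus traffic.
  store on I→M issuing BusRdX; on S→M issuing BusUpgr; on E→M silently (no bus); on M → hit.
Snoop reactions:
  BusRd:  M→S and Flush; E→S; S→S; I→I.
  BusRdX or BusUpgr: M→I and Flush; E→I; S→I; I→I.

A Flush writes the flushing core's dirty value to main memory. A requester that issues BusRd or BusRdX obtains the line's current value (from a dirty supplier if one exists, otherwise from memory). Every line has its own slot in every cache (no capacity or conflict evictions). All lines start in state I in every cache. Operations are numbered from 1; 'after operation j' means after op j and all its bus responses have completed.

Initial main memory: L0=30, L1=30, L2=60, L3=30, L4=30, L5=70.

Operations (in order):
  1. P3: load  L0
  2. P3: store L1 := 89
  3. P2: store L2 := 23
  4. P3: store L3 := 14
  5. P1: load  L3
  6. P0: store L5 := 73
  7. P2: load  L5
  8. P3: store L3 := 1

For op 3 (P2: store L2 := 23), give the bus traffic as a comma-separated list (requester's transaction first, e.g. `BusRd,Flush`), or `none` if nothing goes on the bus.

bus = BusRdX

1. P3: load  L0  bus=[BusRd]  L0: P0=I P1=I P2=I P3=E  mem[L0]=30
2. P3: store L1 := 89  bus=[BusRdX]  L1: P0=I P1=I P2=I P3=M  mem[L1]=30
3. P2: store L2 := 23  bus=[BusRdX]  L2: P0=I P1=I P2=M P3=I  mem[L2]=60
4. P3: store L3 := 14  bus=[BusRdX]  L3: P0=I P1=I P2=I P3=M  mem[L3]=30
5. P1: load  L3  bus=[BusRd,Flush]  L3: P0=I P1=S P2=I P3=S  mem[L3]=14
6. P0: store L5 := 73  bus=[BusRdX]  L5: P0=M P1=I P2=I P3=I  mem[L5]=70
7. P2: load  L5  bus=[BusRd,Flush]  L5: P0=S P1=I P2=S P3=I  mem[L5]=73
8. P3: store L3 := 1  bus=[BusUpgr]  L3: P0=I P1=I P2=I P3=M  mem[L3]=14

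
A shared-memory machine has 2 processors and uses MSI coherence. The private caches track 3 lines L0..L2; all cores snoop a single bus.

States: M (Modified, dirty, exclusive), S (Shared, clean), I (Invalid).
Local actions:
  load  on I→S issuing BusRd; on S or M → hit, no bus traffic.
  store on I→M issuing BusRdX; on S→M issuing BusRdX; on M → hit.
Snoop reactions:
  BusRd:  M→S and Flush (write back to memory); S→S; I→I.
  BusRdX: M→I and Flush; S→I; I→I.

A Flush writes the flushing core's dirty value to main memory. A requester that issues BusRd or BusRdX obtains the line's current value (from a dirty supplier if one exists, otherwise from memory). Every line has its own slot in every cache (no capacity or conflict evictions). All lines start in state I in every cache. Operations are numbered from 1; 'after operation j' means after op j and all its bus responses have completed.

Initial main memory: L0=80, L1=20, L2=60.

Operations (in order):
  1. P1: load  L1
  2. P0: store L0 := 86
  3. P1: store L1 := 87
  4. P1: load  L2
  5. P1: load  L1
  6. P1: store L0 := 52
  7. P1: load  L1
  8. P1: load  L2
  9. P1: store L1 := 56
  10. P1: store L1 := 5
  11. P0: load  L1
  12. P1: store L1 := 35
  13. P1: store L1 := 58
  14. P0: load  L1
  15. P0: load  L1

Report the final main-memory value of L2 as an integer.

memory[L2] = 60

[1] P1: load  L1 | P0:I, P1:S(20) | bus: BusRd
[2] P0: store L0 := 86 | P0:M(86), P1:I | bus: BusRdX
[3] P1: store L1 := 87 | P0:I, P1:M(87) | bus: BusRdX
[4] P1: load  L2 | P0:I, P1:S(60) | bus: BusRd
[5] P1: load  L1 | P0:I, P1:M(87) | bus: none
[6] P1: store L0 := 52 | P0:I, P1:M(52) | bus: BusRdX,Flush
[7] P1: load  L1 | P0:I, P1:M(87) | bus: none
[8] P1: load  L2 | P0:I, P1:S(60) | bus: none
[9] P1: store L1 := 56 | P0:I, P1:M(56) | bus: none
[10] P1: store L1 := 5 | P0:I, P1:M(5) | bus: none
[11] P0: load  L1 | P0:S(5), P1:S(5) | bus: BusRd,Flush
[12] P1: store L1 := 35 | P0:I, P1:M(35) | bus: BusRdX
[13] P1: store L1 := 58 | P0:I, P1:M(58) | bus: none
[14] P0: load  L1 | P0:S(58), P1:S(58) | bus: BusRd,Flush
[15] P0: load  L1 | P0:S(58), P1:S(58) | bus: none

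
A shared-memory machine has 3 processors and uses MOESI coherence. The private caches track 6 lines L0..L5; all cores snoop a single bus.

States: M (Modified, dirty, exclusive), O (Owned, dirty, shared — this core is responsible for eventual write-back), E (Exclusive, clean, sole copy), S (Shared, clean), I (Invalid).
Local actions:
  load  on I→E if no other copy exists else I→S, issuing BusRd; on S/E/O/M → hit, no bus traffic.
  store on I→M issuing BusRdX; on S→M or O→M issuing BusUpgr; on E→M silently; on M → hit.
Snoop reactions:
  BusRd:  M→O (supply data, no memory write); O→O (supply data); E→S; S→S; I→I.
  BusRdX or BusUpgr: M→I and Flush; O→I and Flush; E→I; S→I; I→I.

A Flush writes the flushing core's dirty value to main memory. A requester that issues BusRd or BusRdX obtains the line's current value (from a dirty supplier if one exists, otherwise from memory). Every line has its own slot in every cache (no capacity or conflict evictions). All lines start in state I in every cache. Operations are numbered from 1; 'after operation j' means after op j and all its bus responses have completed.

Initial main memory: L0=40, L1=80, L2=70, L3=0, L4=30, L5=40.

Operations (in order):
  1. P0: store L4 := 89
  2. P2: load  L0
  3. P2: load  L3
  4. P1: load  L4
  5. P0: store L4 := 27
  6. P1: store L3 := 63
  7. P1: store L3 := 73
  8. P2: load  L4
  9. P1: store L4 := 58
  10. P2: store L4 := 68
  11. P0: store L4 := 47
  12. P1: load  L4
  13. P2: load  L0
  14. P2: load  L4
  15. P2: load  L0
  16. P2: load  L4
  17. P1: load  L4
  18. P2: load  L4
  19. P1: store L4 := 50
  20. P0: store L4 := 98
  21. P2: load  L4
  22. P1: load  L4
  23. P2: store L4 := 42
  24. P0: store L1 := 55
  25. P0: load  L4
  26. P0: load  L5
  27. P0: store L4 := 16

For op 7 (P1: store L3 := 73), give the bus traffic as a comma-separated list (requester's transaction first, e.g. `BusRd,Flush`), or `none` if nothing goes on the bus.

  op1 P0: store L4 := 89 → M/I/I on L4; bus BusRdX; mem=30
  op2 P2: load  L0 → I/I/E on L0; bus BusRd; mem=40
  op3 P2: load  L3 → I/I/E on L3; bus BusRd; mem=0
  op4 P1: load  L4 → O/S/I on L4; bus BusRd; mem=30
  op5 P0: store L4 := 27 → M/I/I on L4; bus BusUpgr; mem=30
  op6 P1: store L3 := 63 → I/M/I on L3; bus BusRdX; mem=0
  op7 P1: store L3 := 73 → I/M/I on L3; bus (none); mem=0
  op8 P2: load  L4 → O/I/S on L4; bus BusRd; mem=30
  op9 P1: store L4 := 58 → I/M/I on L4; bus BusRdX Flush; mem=27
  op10 P2: store L4 := 68 → I/I/M on L4; bus BusRdX Flush; mem=58
  op11 P0: store L4 := 47 → M/I/I on L4; bus BusRdX Flush; mem=68
  op12 P1: load  L4 → O/S/I on L4; bus BusRd; mem=68
  op13 P2: load  L0 → I/I/E on L0; bus (none); mem=40
  op14 P2: load  L4 → O/S/S on L4; bus BusRd; mem=68
  op15 P2: load  L0 → I/I/E on L0; bus (none); mem=40
  op16 P2: load  L4 → O/S/S on L4; bus (none); mem=68
  op17 P1: load  L4 → O/S/S on L4; bus (none); mem=68
  op18 P2: load  L4 → O/S/S on L4; bus (none); mem=68
  op19 P1: store L4 := 50 → I/M/I on L4; bus BusUpgr Flush; mem=47
  op20 P0: store L4 := 98 → M/I/I on L4; bus BusRdX Flush; mem=50
  op21 P2: load  L4 → O/I/S on L4; bus BusRd; mem=50
  op22 P1: load  L4 → O/S/S on L4; bus BusRd; mem=50
  op23 P2: store L4 := 42 → I/I/M on L4; bus BusUpgr Flush; mem=98
  op24 P0: store L1 := 55 → M/I/I on L1; bus BusRdX; mem=80
  op25 P0: load  L4 → S/I/O on L4; bus BusRd; mem=98
  op26 P0: load  L5 → E/I/I on L5; bus BusRd; mem=40
  op27 P0: store L4 := 16 → M/I/I on L4; bus BusUpgr Flush; mem=42

bus = none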